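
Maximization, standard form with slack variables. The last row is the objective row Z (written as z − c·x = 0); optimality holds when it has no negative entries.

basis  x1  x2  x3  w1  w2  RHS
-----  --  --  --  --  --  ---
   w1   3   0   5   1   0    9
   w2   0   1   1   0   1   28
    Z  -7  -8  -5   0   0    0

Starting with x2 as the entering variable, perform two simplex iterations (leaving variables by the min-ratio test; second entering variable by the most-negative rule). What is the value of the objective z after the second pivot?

245

Ratio test on column x2 — row 1: entry 0 ≤ 0; row 2: 28/1 = 28. Minimum is 28 at row 2 (w2 leaves); pivot element 1.
Pivot on row 2; the Z-row RHS becomes 0 − (-8)·28 = 224.
Next entering variable (most negative Z-row entry -7): x1.
Ratio test on column x1 — row 1: 9/3 = 3; row 2: entry 0 ≤ 0. Minimum is 3 at row 1 (w1 leaves); pivot element 3.
After the second pivot the Z-row RHS is 224 − (-7)·3 = 245.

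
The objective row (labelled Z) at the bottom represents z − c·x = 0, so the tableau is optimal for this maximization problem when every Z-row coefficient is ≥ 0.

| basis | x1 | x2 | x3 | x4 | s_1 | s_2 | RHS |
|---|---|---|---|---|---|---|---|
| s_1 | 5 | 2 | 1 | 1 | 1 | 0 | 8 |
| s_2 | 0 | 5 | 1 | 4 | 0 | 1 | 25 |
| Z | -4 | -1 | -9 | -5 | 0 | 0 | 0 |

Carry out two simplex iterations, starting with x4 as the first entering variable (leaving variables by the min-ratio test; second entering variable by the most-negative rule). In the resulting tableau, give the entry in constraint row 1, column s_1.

4/3

Ratio test on column x4 — row 1: 8/1 = 8; row 2: 25/4 = 25/4. Minimum is 25/4 at row 2 (s_2 leaves); pivot element 4.
Divide row 2 by 4; eliminate column x4 from the other rows.
Second iteration: most negative Z-row entry is -31/4 in column x3, so x3 enters.
Ratio test on column x3 — row 1: (7/4)/(3/4) = 7/3; row 2: (25/4)/(1/4) = 25. Minimum is 7/3 at row 1 (s_1 leaves); pivot element 3/4.
Divide row 1 by 3/4; eliminate column x3 from the other rows.
After both pivots, the entry at constraint row 1, column s_1 is 4/3.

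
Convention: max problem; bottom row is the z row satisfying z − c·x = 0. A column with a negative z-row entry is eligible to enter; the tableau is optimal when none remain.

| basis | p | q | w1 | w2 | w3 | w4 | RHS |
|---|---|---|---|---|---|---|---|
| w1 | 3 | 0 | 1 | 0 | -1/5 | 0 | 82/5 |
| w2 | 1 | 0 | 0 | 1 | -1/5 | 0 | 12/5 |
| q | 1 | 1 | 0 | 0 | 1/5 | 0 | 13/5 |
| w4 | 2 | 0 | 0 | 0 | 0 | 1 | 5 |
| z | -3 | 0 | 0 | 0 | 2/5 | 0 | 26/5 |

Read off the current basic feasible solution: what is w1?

82/5

w1 is basic (row 1); its value is the RHS of that row, 82/5.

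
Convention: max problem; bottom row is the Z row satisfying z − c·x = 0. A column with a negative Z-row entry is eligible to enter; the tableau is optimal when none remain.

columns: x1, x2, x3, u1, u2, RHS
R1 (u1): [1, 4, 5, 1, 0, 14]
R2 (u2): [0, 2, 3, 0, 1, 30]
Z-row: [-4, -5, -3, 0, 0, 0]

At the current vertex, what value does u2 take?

30

u2 is basic (row 2); its value is the RHS of that row, 30.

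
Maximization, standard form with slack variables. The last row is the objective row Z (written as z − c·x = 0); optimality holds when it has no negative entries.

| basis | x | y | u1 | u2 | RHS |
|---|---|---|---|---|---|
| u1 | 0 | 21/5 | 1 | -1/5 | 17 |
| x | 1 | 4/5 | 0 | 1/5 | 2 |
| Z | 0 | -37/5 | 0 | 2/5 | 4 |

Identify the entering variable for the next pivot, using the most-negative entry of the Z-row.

Negative Z-row entries: y: -37/5.
The most negative is -37/5 in column y, so y enters.

y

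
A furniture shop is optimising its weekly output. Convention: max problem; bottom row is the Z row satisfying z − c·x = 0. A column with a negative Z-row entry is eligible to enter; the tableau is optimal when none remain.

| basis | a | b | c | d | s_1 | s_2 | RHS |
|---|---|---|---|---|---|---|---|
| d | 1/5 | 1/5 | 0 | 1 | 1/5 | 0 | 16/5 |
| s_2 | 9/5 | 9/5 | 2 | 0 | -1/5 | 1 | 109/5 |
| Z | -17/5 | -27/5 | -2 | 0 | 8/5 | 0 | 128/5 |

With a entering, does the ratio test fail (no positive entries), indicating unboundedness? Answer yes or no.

no

Column a has positive entries in row(s) 1, 2, so the ratio test bounds it — not unbounded.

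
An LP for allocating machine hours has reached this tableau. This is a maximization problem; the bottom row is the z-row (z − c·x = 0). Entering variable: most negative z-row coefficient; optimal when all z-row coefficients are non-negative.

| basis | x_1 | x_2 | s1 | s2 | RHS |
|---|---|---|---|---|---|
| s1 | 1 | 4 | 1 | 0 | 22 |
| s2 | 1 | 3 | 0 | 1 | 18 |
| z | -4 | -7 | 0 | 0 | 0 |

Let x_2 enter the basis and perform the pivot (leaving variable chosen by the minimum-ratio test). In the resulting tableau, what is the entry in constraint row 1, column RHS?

11/2

Ratio test on column x_2 — row 1: 22/4 = 11/2; row 2: 18/3 = 6. Minimum is 11/2 at row 1 (s1 leaves); pivot element 4.
Divide row 1 by 4; eliminate column x_2 from the other rows.
In the new row 1, the RHS entry is the old entry divided by the pivot: 22/4 = 11/2.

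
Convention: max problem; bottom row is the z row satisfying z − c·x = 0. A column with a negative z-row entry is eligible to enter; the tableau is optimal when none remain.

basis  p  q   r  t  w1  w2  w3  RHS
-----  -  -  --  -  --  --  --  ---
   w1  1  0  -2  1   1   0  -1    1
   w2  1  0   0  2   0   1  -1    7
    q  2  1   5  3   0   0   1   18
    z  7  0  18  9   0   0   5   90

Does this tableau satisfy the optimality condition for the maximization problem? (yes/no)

yes

Every z-row coefficient is ≥ 0, so the tableau is optimal.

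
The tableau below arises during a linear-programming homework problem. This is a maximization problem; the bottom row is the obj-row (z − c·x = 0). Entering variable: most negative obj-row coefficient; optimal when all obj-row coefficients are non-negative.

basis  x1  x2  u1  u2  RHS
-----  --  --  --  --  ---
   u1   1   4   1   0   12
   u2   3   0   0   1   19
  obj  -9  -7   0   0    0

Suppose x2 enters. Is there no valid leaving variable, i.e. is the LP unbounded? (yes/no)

no

Column x2 has positive entries in row(s) 1, so the ratio test bounds it — not unbounded.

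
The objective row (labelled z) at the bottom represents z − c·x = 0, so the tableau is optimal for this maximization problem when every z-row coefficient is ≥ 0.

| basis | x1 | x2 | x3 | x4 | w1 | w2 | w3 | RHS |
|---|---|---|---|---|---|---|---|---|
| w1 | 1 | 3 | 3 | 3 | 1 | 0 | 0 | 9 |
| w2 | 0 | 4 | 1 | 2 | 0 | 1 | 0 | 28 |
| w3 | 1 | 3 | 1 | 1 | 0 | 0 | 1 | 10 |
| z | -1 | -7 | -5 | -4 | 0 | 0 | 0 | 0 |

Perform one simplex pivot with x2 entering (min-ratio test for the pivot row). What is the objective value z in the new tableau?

Ratio test on column x2 — row 1: 9/3 = 3; row 2: 28/4 = 7; row 3: 10/3 = 10/3. Minimum is 3 at row 1 (w1 leaves); pivot element 3.
Pivot on row 1; the z-row RHS becomes 0 − (-7)·3 = 21.

21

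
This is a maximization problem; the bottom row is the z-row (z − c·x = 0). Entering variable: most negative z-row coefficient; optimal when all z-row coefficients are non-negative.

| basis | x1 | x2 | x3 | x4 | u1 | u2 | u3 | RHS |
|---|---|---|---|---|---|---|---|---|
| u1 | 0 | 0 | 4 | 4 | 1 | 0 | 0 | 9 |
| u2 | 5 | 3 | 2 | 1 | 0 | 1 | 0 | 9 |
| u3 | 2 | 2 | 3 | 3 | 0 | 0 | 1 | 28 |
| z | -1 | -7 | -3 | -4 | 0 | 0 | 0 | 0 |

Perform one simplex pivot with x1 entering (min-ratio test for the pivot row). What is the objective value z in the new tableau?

Ratio test on column x1 — row 1: entry 0 ≤ 0; row 2: 9/5 = 9/5; row 3: 28/2 = 14. Minimum is 9/5 at row 2 (u2 leaves); pivot element 5.
Pivot on row 2; the z-row RHS becomes 0 − (-1)·(9/5) = 9/5.

9/5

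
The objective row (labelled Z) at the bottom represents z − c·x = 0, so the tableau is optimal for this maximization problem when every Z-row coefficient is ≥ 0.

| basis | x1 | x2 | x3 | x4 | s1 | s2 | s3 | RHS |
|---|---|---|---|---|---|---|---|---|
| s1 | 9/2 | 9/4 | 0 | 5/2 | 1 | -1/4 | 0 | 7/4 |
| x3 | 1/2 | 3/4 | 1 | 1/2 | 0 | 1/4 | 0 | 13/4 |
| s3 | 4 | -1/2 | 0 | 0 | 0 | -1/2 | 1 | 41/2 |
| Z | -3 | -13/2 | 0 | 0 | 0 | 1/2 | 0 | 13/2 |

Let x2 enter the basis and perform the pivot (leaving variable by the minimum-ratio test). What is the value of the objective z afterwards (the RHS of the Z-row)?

104/9

Ratio test on column x2 — row 1: (7/4)/(9/4) = 7/9; row 2: (13/4)/(3/4) = 13/3; row 3: entry -1/2 ≤ 0. Minimum is 7/9 at row 1 (s1 leaves); pivot element 9/4.
Pivot on row 1; the Z-row RHS becomes 13/2 − (-13/2)·(7/9) = 104/9.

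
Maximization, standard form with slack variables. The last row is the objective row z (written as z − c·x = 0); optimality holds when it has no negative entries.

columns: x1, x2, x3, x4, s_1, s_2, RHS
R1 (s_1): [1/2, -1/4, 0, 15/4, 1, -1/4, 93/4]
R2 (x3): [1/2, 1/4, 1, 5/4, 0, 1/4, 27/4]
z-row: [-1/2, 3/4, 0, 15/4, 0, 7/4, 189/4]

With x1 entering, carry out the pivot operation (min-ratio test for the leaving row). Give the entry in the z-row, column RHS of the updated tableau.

54

Ratio test on column x1 — row 1: (93/4)/(1/2) = 93/2; row 2: (27/4)/(1/2) = 27/2. Minimum is 27/2 at row 2 (x3 leaves); pivot element 1/2.
Divide row 2 by 1/2; eliminate column x1 from the other rows.
z-row update in column RHS: 189/4 − (-1/2)·(27/2) = 54.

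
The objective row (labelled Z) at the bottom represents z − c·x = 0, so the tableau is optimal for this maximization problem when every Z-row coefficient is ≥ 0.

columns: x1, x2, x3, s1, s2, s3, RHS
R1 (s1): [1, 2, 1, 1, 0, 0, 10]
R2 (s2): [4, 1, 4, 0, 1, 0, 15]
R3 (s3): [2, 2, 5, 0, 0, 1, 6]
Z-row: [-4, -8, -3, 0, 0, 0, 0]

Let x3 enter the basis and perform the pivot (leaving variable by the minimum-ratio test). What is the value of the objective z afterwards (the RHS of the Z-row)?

Ratio test on column x3 — row 1: 10/1 = 10; row 2: 15/4 = 15/4; row 3: 6/5 = 6/5. Minimum is 6/5 at row 3 (s3 leaves); pivot element 5.
Pivot on row 3; the Z-row RHS becomes 0 − (-3)·(6/5) = 18/5.

18/5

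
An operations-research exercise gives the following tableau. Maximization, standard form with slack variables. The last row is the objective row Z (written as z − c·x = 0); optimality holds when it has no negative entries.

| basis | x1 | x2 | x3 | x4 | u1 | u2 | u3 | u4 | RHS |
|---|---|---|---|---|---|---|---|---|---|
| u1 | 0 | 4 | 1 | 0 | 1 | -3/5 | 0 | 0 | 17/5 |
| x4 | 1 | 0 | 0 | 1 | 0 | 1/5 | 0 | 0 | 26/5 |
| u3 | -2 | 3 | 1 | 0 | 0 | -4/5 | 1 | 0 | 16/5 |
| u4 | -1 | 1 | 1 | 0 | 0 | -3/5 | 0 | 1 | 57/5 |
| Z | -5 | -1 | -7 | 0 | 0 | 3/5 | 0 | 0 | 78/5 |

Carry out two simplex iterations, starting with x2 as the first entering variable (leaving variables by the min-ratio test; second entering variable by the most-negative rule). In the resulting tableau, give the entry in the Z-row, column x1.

Ratio test on column x2 — row 1: (17/5)/4 = 17/20; row 2: entry 0 ≤ 0; row 3: (16/5)/3 = 16/15; row 4: (57/5)/1 = 57/5. Minimum is 17/20 at row 1 (u1 leaves); pivot element 4.
Divide row 1 by 4; eliminate column x2 from the other rows.
Second iteration: most negative Z-row entry is -27/4 in column x3, so x3 enters.
Ratio test on column x3 — row 1: (17/20)/(1/4) = 17/5; row 2: entry 0 ≤ 0; row 3: (13/20)/(1/4) = 13/5; row 4: (211/20)/(3/4) = 211/15. Minimum is 13/5 at row 3 (u3 leaves); pivot element 1/4.
Divide row 3 by 1/4; eliminate column x3 from the other rows.
After both pivots, the entry at the Z-row, column x1 is -59.

-59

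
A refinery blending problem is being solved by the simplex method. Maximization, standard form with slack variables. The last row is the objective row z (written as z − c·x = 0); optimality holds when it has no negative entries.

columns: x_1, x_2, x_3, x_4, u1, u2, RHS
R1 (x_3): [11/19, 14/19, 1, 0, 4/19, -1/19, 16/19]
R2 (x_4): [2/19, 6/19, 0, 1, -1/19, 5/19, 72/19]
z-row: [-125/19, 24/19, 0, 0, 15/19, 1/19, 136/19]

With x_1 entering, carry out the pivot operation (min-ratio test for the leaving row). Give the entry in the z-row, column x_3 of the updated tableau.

125/11

Ratio test on column x_1 — row 1: (16/19)/(11/19) = 16/11; row 2: (72/19)/(2/19) = 36. Minimum is 16/11 at row 1 (x_3 leaves); pivot element 11/19.
Divide row 1 by 11/19; eliminate column x_1 from the other rows.
z-row update in column x_3: 0 − (-125/19)·(19/11) = 125/11.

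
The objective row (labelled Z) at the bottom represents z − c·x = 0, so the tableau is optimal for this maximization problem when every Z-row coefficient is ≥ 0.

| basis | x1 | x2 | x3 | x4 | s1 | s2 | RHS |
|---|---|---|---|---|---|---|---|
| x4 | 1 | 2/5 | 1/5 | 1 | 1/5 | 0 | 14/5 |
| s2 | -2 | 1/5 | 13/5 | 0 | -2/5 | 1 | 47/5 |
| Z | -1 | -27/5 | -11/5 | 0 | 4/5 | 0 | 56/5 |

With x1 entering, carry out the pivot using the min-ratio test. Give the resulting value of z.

Ratio test on column x1 — row 1: (14/5)/1 = 14/5; row 2: entry -2 ≤ 0. Minimum is 14/5 at row 1 (x4 leaves); pivot element 1.
Pivot on row 1; the Z-row RHS becomes 56/5 − (-1)·(14/5) = 14.

14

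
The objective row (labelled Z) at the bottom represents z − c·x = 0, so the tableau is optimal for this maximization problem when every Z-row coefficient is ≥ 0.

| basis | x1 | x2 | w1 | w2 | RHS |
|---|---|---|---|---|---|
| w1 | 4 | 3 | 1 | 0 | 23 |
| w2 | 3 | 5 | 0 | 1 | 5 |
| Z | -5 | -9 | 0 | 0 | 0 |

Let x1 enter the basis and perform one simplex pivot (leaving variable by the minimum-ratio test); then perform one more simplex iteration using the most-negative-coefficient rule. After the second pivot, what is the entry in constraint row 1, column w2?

-3/5

Ratio test on column x1 — row 1: 23/4 = 23/4; row 2: 5/3 = 5/3. Minimum is 5/3 at row 2 (w2 leaves); pivot element 3.
Divide row 2 by 3; eliminate column x1 from the other rows.
Second iteration: most negative Z-row entry is -2/3 in column x2, so x2 enters.
Ratio test on column x2 — row 1: entry -11/3 ≤ 0; row 2: (5/3)/(5/3) = 1. Minimum is 1 at row 2 (x1 leaves); pivot element 5/3.
Divide row 2 by 5/3; eliminate column x2 from the other rows.
After both pivots, the entry at constraint row 1, column w2 is -3/5.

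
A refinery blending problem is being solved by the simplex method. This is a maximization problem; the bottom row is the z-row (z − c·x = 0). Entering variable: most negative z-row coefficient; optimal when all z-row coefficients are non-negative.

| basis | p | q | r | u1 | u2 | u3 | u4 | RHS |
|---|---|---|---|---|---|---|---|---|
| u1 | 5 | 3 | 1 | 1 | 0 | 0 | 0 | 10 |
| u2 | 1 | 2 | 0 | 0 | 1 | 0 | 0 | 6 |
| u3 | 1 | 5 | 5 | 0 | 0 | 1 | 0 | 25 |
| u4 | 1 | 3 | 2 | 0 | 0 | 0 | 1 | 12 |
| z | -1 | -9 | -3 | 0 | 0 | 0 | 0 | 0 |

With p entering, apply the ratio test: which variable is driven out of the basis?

Column p entries and ratios — u1: 10/5 = 2; u2: 6/1 = 6; u3: 25/1 = 25; u4: 12/1 = 12.
Smallest ratio is 2 in the row of u1, so u1 leaves.

u1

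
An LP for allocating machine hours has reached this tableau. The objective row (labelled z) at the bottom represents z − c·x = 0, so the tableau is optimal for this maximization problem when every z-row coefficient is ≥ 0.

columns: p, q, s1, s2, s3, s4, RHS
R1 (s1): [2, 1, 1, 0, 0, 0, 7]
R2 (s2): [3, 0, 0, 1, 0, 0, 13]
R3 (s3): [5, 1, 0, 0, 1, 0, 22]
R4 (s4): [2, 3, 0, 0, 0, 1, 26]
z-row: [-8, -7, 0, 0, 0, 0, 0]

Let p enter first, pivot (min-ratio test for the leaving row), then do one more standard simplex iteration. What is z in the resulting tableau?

49

Ratio test on column p — row 1: 7/2 = 7/2; row 2: 13/3 = 13/3; row 3: 22/5 = 22/5; row 4: 26/2 = 13. Minimum is 7/2 at row 1 (s1 leaves); pivot element 2.
Pivot on row 1; the z-row RHS becomes 0 − (-8)·(7/2) = 28.
Next entering variable (most negative z-row entry -3): q.
Ratio test on column q — row 1: (7/2)/(1/2) = 7; row 2: entry -3/2 ≤ 0; row 3: entry -3/2 ≤ 0; row 4: 19/2 = 19/2. Minimum is 7 at row 1 (p leaves); pivot element 1/2.
After the second pivot the z-row RHS is 28 − (-3)·7 = 49.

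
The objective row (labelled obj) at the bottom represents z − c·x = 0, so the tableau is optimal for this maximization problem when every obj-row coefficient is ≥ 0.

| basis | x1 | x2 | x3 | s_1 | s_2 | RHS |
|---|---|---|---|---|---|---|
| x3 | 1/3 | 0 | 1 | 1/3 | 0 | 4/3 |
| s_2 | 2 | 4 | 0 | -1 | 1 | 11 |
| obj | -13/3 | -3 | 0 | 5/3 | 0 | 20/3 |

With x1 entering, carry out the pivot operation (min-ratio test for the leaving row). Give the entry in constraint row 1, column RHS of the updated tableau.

4

Ratio test on column x1 — row 1: (4/3)/(1/3) = 4; row 2: 11/2 = 11/2. Minimum is 4 at row 1 (x3 leaves); pivot element 1/3.
Divide row 1 by 1/3; eliminate column x1 from the other rows.
In the new row 1, the RHS entry is the old entry divided by the pivot: (4/3)/(1/3) = 4.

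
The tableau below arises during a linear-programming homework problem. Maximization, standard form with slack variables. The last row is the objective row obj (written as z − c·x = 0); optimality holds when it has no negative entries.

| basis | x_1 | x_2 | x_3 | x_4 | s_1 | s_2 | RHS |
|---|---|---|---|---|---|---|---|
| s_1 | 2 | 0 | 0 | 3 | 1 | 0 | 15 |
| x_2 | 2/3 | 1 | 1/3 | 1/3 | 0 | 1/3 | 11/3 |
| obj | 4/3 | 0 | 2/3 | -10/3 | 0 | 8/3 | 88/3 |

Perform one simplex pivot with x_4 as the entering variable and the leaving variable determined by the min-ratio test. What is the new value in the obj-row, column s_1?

10/9

Ratio test on column x_4 — row 1: 15/3 = 5; row 2: (11/3)/(1/3) = 11. Minimum is 5 at row 1 (s_1 leaves); pivot element 3.
Divide row 1 by 3; eliminate column x_4 from the other rows.
obj-row update in column s_1: 0 − (-10/3)·(1/3) = 10/9.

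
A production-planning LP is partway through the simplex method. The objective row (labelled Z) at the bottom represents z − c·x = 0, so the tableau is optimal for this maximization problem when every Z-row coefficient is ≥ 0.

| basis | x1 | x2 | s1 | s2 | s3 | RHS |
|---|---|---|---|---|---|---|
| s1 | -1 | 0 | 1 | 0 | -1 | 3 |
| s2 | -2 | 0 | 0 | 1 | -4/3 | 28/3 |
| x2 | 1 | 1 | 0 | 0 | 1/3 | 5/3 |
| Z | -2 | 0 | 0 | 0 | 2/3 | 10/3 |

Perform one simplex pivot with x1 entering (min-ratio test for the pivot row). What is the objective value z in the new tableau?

20/3

Ratio test on column x1 — row 1: entry -1 ≤ 0; row 2: entry -2 ≤ 0; row 3: (5/3)/1 = 5/3. Minimum is 5/3 at row 3 (x2 leaves); pivot element 1.
Pivot on row 3; the Z-row RHS becomes 10/3 − (-2)·(5/3) = 20/3.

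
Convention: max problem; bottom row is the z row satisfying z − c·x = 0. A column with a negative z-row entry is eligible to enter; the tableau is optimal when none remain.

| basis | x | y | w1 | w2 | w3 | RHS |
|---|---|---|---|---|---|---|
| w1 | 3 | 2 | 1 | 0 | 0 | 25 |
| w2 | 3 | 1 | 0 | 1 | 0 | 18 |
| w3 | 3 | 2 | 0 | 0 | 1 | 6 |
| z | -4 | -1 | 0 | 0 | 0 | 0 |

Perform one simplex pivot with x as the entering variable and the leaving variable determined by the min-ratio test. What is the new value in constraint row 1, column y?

0

Ratio test on column x — row 1: 25/3 = 25/3; row 2: 18/3 = 6; row 3: 6/3 = 2. Minimum is 2 at row 3 (w3 leaves); pivot element 3.
Divide row 3 by 3; eliminate column x from the other rows.
Row 1 update in column y: 2 − 3·(2/3) = 0.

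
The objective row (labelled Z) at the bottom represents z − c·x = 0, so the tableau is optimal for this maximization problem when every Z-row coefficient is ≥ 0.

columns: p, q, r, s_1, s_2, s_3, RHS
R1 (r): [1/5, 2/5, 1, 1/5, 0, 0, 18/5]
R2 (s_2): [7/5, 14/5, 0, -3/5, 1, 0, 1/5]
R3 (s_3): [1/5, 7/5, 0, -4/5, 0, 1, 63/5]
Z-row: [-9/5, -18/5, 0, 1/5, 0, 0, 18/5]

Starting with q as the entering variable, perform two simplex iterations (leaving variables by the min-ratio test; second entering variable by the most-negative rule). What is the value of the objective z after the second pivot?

Ratio test on column q — row 1: (18/5)/(2/5) = 9; row 2: (1/5)/(14/5) = 1/14; row 3: (63/5)/(7/5) = 9. Minimum is 1/14 at row 2 (s_2 leaves); pivot element 14/5.
Pivot on row 2; the Z-row RHS becomes 18/5 − (-18/5)·(1/14) = 27/7.
Next entering variable (most negative Z-row entry -4/7): s_1.
Ratio test on column s_1 — row 1: (25/7)/(2/7) = 25/2; row 2: entry -3/14 ≤ 0; row 3: entry -1/2 ≤ 0. Minimum is 25/2 at row 1 (r leaves); pivot element 2/7.
After the second pivot the Z-row RHS is 27/7 − (-4/7)·(25/2) = 11.

11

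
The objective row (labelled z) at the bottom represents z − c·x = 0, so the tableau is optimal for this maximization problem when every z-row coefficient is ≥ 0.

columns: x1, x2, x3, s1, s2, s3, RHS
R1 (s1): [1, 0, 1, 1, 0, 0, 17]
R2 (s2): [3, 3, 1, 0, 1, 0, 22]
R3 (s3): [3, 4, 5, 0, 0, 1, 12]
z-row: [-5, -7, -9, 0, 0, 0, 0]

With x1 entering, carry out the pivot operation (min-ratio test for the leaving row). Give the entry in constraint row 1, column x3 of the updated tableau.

Ratio test on column x1 — row 1: 17/1 = 17; row 2: 22/3 = 22/3; row 3: 12/3 = 4. Minimum is 4 at row 3 (s3 leaves); pivot element 3.
Divide row 3 by 3; eliminate column x1 from the other rows.
Row 1 update in column x3: 1 − 1·(5/3) = -2/3.

-2/3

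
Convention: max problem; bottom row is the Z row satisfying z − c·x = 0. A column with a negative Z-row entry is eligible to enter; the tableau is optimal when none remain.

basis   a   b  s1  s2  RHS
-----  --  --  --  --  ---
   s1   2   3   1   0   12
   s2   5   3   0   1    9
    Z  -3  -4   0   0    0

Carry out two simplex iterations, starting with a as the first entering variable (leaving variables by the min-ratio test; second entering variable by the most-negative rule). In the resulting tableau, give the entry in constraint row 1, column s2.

Ratio test on column a — row 1: 12/2 = 6; row 2: 9/5 = 9/5. Minimum is 9/5 at row 2 (s2 leaves); pivot element 5.
Divide row 2 by 5; eliminate column a from the other rows.
Second iteration: most negative Z-row entry is -11/5 in column b, so b enters.
Ratio test on column b — row 1: (42/5)/(9/5) = 14/3; row 2: (9/5)/(3/5) = 3. Minimum is 3 at row 2 (a leaves); pivot element 3/5.
Divide row 2 by 3/5; eliminate column b from the other rows.
After both pivots, the entry at constraint row 1, column s2 is -1.

-1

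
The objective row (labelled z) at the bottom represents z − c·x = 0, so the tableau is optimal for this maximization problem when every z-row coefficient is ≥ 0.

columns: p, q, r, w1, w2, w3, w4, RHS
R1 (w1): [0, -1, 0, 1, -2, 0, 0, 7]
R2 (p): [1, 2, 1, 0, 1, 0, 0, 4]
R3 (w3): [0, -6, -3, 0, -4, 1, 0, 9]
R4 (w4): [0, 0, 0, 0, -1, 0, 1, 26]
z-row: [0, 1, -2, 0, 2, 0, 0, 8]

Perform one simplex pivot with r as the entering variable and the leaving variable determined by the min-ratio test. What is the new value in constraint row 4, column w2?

Ratio test on column r — row 1: entry 0 ≤ 0; row 2: 4/1 = 4; row 3: entry -3 ≤ 0; row 4: entry 0 ≤ 0. Minimum is 4 at row 2 (p leaves); pivot element 1.
Divide row 2 by 1; eliminate column r from the other rows.
Row 4 update in column w2: -1 − 0·1 = -1.

-1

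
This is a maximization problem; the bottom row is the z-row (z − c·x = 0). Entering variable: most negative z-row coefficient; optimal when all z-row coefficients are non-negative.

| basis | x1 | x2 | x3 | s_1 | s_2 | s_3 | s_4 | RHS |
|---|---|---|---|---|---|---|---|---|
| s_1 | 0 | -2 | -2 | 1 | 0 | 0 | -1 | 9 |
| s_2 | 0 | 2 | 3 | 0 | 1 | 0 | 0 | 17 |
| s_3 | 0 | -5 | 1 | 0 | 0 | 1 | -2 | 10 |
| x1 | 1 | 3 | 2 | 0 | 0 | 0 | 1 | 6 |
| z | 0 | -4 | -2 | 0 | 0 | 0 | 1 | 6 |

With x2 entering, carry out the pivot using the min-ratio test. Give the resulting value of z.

14

Ratio test on column x2 — row 1: entry -2 ≤ 0; row 2: 17/2 = 17/2; row 3: entry -5 ≤ 0; row 4: 6/3 = 2. Minimum is 2 at row 4 (x1 leaves); pivot element 3.
Pivot on row 4; the z-row RHS becomes 6 − (-4)·2 = 14.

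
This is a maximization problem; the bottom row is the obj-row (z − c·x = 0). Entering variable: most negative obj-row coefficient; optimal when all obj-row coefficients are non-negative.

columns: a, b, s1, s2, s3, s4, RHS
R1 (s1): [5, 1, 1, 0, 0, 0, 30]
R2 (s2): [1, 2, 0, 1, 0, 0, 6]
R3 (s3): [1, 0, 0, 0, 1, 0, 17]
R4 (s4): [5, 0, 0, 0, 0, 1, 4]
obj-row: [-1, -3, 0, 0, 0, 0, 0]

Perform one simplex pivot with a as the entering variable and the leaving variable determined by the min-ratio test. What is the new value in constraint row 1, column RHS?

Ratio test on column a — row 1: 30/5 = 6; row 2: 6/1 = 6; row 3: 17/1 = 17; row 4: 4/5 = 4/5. Minimum is 4/5 at row 4 (s4 leaves); pivot element 5.
Divide row 4 by 5; eliminate column a from the other rows.
Row 1 update in column RHS: 30 − 5·(4/5) = 26.

26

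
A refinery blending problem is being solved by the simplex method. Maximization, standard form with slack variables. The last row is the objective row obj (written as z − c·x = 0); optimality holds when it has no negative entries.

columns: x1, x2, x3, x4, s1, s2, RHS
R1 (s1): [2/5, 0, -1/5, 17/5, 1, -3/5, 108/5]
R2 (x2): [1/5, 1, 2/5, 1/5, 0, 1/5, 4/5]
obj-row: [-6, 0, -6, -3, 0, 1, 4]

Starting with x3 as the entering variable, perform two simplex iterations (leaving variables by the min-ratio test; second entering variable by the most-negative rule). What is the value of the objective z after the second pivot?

Ratio test on column x3 — row 1: entry -1/5 ≤ 0; row 2: (4/5)/(2/5) = 2. Minimum is 2 at row 2 (x2 leaves); pivot element 2/5.
Pivot on row 2; the obj-row RHS becomes 4 − (-6)·2 = 16.
Next entering variable (most negative obj-row entry -3): x1.
Ratio test on column x1 — row 1: 22/(1/2) = 44; row 2: 2/(1/2) = 4. Minimum is 4 at row 2 (x3 leaves); pivot element 1/2.
After the second pivot the obj-row RHS is 16 − (-3)·4 = 28.

28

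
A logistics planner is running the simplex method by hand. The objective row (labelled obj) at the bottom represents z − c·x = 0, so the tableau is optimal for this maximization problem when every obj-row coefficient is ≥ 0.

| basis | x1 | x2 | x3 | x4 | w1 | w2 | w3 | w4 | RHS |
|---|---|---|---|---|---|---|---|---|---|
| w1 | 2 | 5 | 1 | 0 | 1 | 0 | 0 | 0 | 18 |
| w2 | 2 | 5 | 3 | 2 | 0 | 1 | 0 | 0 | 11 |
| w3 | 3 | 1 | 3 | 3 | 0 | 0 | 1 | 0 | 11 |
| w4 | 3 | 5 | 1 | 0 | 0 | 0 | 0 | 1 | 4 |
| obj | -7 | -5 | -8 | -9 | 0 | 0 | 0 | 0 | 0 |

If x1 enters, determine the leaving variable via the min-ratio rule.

w4

Column x1 entries and ratios — w1: 18/2 = 9; w2: 11/2 = 11/2; w3: 11/3 = 11/3; w4: 4/3 = 4/3.
Smallest ratio is 4/3 in the row of w4, so w4 leaves.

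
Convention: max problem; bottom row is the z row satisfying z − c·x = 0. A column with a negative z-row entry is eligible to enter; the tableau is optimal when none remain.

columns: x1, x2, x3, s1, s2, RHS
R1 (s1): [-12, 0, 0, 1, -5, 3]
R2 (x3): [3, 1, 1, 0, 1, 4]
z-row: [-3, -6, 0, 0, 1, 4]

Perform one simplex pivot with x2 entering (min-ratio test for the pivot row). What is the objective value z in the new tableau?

Ratio test on column x2 — row 1: entry 0 ≤ 0; row 2: 4/1 = 4. Minimum is 4 at row 2 (x3 leaves); pivot element 1.
Pivot on row 2; the z-row RHS becomes 4 − (-6)·4 = 28.

28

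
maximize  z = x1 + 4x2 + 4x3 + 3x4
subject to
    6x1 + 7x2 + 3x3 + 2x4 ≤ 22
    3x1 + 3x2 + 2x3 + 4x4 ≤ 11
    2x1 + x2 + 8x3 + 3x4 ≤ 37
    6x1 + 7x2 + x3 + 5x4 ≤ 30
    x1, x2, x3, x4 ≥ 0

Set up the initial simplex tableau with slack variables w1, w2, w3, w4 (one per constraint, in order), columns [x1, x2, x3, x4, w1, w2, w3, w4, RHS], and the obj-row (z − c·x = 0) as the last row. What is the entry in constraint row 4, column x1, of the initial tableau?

6

Constraint 4 has coefficient 6 on x1.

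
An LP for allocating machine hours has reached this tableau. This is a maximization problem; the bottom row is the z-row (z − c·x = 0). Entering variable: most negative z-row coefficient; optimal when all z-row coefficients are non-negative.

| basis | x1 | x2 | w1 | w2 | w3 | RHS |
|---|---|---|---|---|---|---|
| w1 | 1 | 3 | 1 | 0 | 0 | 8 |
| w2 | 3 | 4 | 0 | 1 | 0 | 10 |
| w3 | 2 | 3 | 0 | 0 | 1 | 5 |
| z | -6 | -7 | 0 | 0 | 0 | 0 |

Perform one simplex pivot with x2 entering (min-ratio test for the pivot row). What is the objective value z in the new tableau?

35/3

Ratio test on column x2 — row 1: 8/3 = 8/3; row 2: 10/4 = 5/2; row 3: 5/3 = 5/3. Minimum is 5/3 at row 3 (w3 leaves); pivot element 3.
Pivot on row 3; the z-row RHS becomes 0 − (-7)·(5/3) = 35/3.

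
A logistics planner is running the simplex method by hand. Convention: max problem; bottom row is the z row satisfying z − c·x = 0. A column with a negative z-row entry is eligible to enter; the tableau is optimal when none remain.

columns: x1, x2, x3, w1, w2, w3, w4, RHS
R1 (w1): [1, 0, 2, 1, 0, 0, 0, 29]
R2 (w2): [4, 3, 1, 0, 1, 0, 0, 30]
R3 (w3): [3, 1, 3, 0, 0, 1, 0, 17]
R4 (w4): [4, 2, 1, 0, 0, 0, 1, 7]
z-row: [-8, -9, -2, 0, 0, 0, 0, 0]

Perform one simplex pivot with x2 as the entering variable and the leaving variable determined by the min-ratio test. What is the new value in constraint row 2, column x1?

Ratio test on column x2 — row 1: entry 0 ≤ 0; row 2: 30/3 = 10; row 3: 17/1 = 17; row 4: 7/2 = 7/2. Minimum is 7/2 at row 4 (w4 leaves); pivot element 2.
Divide row 4 by 2; eliminate column x2 from the other rows.
Row 2 update in column x1: 4 − 3·2 = -2.

-2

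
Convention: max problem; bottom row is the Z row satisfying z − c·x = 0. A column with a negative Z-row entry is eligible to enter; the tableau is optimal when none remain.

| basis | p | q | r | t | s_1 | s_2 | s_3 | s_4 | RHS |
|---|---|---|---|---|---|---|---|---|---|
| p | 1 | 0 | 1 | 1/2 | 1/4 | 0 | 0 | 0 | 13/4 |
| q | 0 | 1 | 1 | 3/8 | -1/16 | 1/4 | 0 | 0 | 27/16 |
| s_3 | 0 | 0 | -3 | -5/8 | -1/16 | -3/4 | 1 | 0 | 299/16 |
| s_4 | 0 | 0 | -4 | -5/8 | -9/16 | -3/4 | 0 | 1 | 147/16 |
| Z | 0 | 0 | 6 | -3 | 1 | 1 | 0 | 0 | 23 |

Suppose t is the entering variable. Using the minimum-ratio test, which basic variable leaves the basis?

q

Column t entries and ratios — p: (13/4)/(1/2) = 13/2; q: (27/16)/(3/8) = 9/2; s_3: -5/8 ≤ 0, skip; s_4: -5/8 ≤ 0, skip.
Smallest ratio is 9/2 in the row of q, so q leaves.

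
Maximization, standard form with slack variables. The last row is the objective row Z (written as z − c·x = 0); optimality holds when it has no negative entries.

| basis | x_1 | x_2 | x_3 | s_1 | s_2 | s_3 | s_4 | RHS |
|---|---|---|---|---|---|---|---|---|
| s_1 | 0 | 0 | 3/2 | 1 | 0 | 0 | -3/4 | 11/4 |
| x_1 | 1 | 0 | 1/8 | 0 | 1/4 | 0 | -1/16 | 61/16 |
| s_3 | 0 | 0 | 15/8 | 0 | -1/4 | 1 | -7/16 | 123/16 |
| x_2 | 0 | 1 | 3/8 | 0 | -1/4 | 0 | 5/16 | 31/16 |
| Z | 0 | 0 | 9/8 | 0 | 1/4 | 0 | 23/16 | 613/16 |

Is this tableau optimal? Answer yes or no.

yes

Every Z-row coefficient is ≥ 0, so the tableau is optimal.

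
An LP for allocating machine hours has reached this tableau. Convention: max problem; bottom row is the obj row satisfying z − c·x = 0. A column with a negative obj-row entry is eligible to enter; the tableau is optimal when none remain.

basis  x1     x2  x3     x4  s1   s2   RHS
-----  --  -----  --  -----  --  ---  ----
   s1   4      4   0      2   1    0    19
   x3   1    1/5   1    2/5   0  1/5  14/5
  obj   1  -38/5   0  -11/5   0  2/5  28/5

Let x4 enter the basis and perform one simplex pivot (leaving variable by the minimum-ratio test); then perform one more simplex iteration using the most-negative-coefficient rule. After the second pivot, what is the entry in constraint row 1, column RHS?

5/3

Ratio test on column x4 — row 1: 19/2 = 19/2; row 2: (14/5)/(2/5) = 7. Minimum is 7 at row 2 (x3 leaves); pivot element 2/5.
Divide row 2 by 2/5; eliminate column x4 from the other rows.
Second iteration: most negative obj-row entry is -13/2 in column x2, so x2 enters.
Ratio test on column x2 — row 1: 5/3 = 5/3; row 2: 7/(1/2) = 14. Minimum is 5/3 at row 1 (s1 leaves); pivot element 3.
Divide row 1 by 3; eliminate column x2 from the other rows.
After both pivots, the entry at constraint row 1, column RHS is 5/3.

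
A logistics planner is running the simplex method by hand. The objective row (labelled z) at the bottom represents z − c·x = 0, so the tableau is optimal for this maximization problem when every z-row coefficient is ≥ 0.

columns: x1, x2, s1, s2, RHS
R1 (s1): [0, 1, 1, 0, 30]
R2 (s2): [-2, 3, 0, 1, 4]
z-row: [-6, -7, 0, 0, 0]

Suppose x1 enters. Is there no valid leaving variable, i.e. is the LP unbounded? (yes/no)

yes

Every constraint-row entry in column x1 is ≤ 0, so increasing x1 is unbounded.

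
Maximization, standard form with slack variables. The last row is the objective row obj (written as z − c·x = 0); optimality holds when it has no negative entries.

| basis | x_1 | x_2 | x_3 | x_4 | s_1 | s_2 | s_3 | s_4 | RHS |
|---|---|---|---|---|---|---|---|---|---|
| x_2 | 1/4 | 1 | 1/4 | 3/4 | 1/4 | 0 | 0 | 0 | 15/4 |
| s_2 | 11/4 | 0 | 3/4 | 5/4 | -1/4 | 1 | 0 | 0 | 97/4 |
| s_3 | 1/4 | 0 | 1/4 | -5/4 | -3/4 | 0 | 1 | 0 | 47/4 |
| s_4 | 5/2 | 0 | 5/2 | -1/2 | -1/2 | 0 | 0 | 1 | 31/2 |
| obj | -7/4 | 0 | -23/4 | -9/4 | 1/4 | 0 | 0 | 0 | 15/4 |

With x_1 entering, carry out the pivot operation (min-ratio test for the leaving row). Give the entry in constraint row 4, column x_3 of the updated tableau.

Ratio test on column x_1 — row 1: (15/4)/(1/4) = 15; row 2: (97/4)/(11/4) = 97/11; row 3: (47/4)/(1/4) = 47; row 4: (31/2)/(5/2) = 31/5. Minimum is 31/5 at row 4 (s_4 leaves); pivot element 5/2.
Divide row 4 by 5/2; eliminate column x_1 from the other rows.
In the new row 4, the x_3 entry is the old entry divided by the pivot: (5/2)/(5/2) = 1.

1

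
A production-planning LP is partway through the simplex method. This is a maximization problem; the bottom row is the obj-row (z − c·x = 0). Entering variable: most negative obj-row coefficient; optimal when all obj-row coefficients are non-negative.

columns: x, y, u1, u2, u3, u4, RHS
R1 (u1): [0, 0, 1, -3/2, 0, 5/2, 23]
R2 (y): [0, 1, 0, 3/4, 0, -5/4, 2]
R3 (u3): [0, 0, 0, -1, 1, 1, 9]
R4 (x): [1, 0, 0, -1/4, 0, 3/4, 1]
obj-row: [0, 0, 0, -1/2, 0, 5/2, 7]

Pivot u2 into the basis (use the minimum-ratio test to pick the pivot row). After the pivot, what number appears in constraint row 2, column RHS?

8/3

Ratio test on column u2 — row 1: entry -3/2 ≤ 0; row 2: 2/(3/4) = 8/3; row 3: entry -1 ≤ 0; row 4: entry -1/4 ≤ 0. Minimum is 8/3 at row 2 (y leaves); pivot element 3/4.
Divide row 2 by 3/4; eliminate column u2 from the other rows.
In the new row 2, the RHS entry is the old entry divided by the pivot: 2/(3/4) = 8/3.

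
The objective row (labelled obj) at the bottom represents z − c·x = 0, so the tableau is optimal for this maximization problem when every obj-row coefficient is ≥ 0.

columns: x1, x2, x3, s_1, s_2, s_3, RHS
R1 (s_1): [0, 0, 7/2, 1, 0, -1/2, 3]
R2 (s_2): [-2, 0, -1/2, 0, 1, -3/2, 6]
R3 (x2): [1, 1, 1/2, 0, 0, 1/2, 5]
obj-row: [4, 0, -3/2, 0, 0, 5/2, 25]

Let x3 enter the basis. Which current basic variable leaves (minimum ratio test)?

s_1

Column x3 entries and ratios — s_1: 3/(7/2) = 6/7; s_2: -1/2 ≤ 0, skip; x2: 5/(1/2) = 10.
Smallest ratio is 6/7 in the row of s_1, so s_1 leaves.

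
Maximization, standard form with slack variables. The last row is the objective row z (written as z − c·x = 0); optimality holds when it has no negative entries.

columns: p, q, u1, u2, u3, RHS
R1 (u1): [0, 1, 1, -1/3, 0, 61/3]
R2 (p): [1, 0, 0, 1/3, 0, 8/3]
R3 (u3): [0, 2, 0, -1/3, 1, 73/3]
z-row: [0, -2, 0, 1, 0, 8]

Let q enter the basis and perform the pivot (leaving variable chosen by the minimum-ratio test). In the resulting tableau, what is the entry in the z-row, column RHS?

97/3

Ratio test on column q — row 1: (61/3)/1 = 61/3; row 2: entry 0 ≤ 0; row 3: (73/3)/2 = 73/6. Minimum is 73/6 at row 3 (u3 leaves); pivot element 2.
Divide row 3 by 2; eliminate column q from the other rows.
z-row update in column RHS: 8 − (-2)·(73/6) = 97/3.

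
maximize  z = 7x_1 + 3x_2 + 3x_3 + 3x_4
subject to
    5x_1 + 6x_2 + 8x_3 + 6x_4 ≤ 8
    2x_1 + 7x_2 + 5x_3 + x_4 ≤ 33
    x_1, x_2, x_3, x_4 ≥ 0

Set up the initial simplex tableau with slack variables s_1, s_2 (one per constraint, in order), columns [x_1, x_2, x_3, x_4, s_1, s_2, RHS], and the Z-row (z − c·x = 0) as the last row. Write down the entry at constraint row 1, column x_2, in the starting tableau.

Constraint 1 has coefficient 6 on x_2.

6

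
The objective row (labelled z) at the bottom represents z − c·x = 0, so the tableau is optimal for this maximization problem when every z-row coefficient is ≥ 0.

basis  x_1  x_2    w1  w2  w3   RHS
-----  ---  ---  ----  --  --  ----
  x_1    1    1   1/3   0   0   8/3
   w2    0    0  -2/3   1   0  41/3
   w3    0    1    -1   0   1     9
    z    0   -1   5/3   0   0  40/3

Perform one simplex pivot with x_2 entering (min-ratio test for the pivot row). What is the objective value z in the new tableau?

16

Ratio test on column x_2 — row 1: (8/3)/1 = 8/3; row 2: entry 0 ≤ 0; row 3: 9/1 = 9. Minimum is 8/3 at row 1 (x_1 leaves); pivot element 1.
Pivot on row 1; the z-row RHS becomes 40/3 − (-1)·(8/3) = 16.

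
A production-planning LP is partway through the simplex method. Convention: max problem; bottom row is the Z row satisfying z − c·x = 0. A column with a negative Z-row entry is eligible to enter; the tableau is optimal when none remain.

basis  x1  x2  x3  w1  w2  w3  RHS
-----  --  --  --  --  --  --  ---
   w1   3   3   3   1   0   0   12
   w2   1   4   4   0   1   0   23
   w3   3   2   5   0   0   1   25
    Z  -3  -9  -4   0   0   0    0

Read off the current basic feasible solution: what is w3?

w3 is basic (row 3); its value is the RHS of that row, 25.

25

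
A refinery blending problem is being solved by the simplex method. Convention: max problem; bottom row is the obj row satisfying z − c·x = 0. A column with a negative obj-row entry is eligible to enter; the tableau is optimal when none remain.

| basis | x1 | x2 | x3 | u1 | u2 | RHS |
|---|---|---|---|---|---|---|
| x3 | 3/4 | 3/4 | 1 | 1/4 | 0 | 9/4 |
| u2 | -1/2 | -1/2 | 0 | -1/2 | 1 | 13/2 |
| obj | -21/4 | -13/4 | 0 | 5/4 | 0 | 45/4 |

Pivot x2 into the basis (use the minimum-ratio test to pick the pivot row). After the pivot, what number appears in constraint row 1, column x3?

Ratio test on column x2 — row 1: (9/4)/(3/4) = 3; row 2: entry -1/2 ≤ 0. Minimum is 3 at row 1 (x3 leaves); pivot element 3/4.
Divide row 1 by 3/4; eliminate column x2 from the other rows.
In the new row 1, the x3 entry is the old entry divided by the pivot: 1/(3/4) = 4/3.

4/3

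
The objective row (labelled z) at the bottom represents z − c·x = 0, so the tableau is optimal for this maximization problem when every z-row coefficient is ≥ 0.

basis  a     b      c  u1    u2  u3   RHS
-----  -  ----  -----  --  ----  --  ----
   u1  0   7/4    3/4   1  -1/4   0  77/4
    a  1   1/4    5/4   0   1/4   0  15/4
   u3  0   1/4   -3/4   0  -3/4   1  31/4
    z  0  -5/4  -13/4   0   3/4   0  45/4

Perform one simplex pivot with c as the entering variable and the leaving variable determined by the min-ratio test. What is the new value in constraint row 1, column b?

8/5

Ratio test on column c — row 1: (77/4)/(3/4) = 77/3; row 2: (15/4)/(5/4) = 3; row 3: entry -3/4 ≤ 0. Minimum is 3 at row 2 (a leaves); pivot element 5/4.
Divide row 2 by 5/4; eliminate column c from the other rows.
Row 1 update in column b: 7/4 − (3/4)·(1/5) = 8/5.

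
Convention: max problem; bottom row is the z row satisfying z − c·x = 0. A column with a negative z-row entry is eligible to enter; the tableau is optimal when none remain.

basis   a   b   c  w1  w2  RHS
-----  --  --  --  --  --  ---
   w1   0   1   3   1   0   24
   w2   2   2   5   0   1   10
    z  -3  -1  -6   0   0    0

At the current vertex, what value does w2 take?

w2 is basic (row 2); its value is the RHS of that row, 10.

10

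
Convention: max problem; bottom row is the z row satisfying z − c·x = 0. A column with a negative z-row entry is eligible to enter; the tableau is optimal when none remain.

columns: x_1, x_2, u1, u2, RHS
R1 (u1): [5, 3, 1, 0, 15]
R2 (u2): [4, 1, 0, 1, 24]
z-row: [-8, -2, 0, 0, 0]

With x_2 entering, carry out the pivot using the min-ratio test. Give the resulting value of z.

Ratio test on column x_2 — row 1: 15/3 = 5; row 2: 24/1 = 24. Minimum is 5 at row 1 (u1 leaves); pivot element 3.
Pivot on row 1; the z-row RHS becomes 0 − (-2)·5 = 10.

10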